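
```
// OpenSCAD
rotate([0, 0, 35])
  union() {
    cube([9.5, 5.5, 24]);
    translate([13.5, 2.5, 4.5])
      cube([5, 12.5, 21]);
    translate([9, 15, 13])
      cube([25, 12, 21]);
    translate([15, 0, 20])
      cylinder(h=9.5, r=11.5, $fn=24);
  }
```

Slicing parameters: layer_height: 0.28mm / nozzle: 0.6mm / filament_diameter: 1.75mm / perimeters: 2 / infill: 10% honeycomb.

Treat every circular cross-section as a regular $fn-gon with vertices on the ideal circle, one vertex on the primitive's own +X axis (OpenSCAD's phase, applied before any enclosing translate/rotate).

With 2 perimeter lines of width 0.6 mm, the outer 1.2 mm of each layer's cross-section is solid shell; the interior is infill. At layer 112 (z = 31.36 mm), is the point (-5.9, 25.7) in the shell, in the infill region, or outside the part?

shell

At z = 31.36 mm: the cube is not intersected at this z (z outside [0, 24]); the cube at (13.5, 2.5) does not reach this height (z outside [4.5, 25.5]); the 25×12 cube at (9, 15) contributes its full rectangle; the cylinder at (15, 0) is not intersected at this z (z outside [20, 29.5]); Combining (union): only the 25×12 cube at (9, 15) is present, so the union is just that shape — 1 connected region; (rotated 35° about Z; rotation is an isometry so areas/perimeters/island counts are preserved). Overall, the cross-section is a single solid region. Undo the 35° rotation: the query point maps to (9.908, 24.436) in the un-rotated model frame. The nearest boundary edge runs (9.00, 27.00)→(9.00, 15.00); distance from the point to it = 0.91 mm. The point is inside the cross-section, 0.91 mm from the nearest boundary — within the 1.2 mm shell band (2 × 0.6).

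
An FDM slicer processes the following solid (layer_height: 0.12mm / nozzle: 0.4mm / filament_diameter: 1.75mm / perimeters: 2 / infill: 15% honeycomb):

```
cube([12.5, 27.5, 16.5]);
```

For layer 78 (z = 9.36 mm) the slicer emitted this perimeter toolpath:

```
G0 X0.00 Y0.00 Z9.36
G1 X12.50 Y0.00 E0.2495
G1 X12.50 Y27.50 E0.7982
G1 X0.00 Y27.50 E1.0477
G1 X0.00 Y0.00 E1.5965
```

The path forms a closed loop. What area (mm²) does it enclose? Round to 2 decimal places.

343.75 mm²

Apply the shoelace formula to the sequence of (X, Y) vertices; enclosed area = 343.75 mm².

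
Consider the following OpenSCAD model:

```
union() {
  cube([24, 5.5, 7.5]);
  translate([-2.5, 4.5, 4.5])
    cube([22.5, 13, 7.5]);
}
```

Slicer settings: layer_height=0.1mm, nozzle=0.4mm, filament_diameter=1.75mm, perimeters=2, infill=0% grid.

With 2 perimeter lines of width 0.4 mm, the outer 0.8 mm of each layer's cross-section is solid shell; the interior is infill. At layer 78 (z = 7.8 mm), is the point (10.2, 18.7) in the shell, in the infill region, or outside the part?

outside

At z = 7.8 mm: the cube does not reach this height (z outside [0, 7.5]); the 22.5×13 cube at (-2.5, 4.5) contributes its full rectangle; Merging all regions: only the 22.5×13 cube at (-2.5, 4.5) is present, so the union is just that shape — 1 connected region. Overall, the cross-section is a single solid region. The nearest boundary edge runs (20.00, 17.50)→(-2.50, 17.50); distance from the point to it = 1.20 mm. The point is not inside any of the regions above, so it lies outside the cross-section (1.20 mm from the nearest boundary).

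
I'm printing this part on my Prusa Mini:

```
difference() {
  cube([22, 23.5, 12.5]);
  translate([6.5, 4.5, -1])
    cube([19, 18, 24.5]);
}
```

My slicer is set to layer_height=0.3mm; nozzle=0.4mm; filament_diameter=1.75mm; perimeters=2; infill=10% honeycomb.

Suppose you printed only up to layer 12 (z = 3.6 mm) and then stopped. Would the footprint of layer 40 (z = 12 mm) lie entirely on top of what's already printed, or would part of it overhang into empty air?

entirely on top

Compare the two slices. At z = 3.6: the cube is present — its section is the full 22×23.5 rectangle (area 517.00 mm²); the cube at (6.5, 4.5) is present — its section is the full 19×18 rectangle (area 342.00 mm²); Taking the first minus the rest: starting from the 22×23.5 cube (517.00 mm²), the 19×18 cube at (6.5, 4.5) partially overlaps it — only the 279.00 mm² overlap (of its 342.00 mm²) is removed, clipping the outline — area = 238.00 mm². At z = 12: the cube (footprint 22×23.5) is included at this height (area 517.00 mm²); the cube at (6.5, 4.5) is present — its section is the full 19×18 rectangle (area 342.00 mm²); Taking the first minus the rest: starting from the 22×23.5 cube (517.00 mm²), the 19×18 cube at (6.5, 4.5) partially overlaps it — only the 279.00 mm² overlap (of its 342.00 mm²) is removed, clipping the outline — area = 238.00 mm². Checking containment: the cross-section at z = 12 is a subset of the cross-section at z = 3.6.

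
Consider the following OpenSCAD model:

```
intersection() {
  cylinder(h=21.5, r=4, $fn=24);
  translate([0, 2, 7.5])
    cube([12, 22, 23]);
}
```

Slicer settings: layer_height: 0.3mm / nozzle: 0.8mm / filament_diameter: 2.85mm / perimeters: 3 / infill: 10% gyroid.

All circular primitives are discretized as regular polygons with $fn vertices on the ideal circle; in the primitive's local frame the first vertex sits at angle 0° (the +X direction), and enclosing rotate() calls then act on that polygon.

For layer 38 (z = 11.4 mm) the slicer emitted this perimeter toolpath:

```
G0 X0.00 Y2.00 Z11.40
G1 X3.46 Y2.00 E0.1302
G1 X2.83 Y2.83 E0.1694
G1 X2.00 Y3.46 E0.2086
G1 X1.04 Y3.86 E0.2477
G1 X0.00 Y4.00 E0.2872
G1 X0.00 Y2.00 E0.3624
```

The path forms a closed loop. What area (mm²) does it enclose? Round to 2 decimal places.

Apply the shoelace formula to the sequence of (X, Y) vertices; enclosed area = 4.81 mm².

4.81 mm²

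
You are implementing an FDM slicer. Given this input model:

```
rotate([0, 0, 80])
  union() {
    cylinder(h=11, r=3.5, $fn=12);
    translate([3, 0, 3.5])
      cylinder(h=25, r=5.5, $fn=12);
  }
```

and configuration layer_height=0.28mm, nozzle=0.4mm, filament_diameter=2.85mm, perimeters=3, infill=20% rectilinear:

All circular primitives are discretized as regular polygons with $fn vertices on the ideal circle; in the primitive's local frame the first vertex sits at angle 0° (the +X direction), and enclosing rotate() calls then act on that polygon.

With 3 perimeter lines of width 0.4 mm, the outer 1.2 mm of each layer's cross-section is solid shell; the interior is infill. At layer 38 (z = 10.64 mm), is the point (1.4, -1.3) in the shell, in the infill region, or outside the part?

At z = 10.64 mm: the r=3.5 cylinder gives a regular 12-gon of circumradius 3.5 (constant along its height); the r=5.5 cylinder at (3, 0) gives a regular 12-gon of circumradius 5.5 (constant along its height); Combining (union): the regions partially overlap (shared area 31.81 mm²), so overlapping operands fuse into one piece — 1 connected region; (whole slice rotated 80° about Z — lengths, areas and connectivity unchanged). Overall, the cross-section is a single solid region. Undo the 80° rotation: the query point maps to (-1.037, -1.604) in the un-rotated model frame. The nearest boundary edge runs (-1.75, -3.03)→(-3.03, -1.75); distance from the point to it = 1.51 mm. The point is inside the cross-section and 1.51 mm from the nearest boundary — more than the 1.2 mm shell width (3 × 0.4), so it's in the infill interior.

infill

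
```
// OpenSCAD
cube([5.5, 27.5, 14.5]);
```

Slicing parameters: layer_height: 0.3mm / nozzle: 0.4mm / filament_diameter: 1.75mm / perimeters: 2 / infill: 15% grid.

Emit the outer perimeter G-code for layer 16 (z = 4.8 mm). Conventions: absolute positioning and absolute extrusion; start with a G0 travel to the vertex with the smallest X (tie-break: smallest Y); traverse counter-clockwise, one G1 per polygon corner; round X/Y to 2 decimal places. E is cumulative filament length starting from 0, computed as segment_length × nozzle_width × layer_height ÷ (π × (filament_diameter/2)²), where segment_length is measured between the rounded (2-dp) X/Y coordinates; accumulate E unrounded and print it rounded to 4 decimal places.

At z = 4.8 mm: the 5.5×27.5 cube contributes its full rectangle. The outline is a single polygon with 4 vertices. Extrusion per mm of travel: 0.4 × 0.3 / (π × 0.875²) = 0.049890. Accumulating E over each segment gives final E = 3.2928.

G0 X0.00 Y0.00 Z4.80
G1 X5.50 Y0.00 E0.2744
G1 X5.50 Y27.50 E1.6464
G1 X0.00 Y27.50 E1.9208
G1 X0.00 Y0.00 E3.2928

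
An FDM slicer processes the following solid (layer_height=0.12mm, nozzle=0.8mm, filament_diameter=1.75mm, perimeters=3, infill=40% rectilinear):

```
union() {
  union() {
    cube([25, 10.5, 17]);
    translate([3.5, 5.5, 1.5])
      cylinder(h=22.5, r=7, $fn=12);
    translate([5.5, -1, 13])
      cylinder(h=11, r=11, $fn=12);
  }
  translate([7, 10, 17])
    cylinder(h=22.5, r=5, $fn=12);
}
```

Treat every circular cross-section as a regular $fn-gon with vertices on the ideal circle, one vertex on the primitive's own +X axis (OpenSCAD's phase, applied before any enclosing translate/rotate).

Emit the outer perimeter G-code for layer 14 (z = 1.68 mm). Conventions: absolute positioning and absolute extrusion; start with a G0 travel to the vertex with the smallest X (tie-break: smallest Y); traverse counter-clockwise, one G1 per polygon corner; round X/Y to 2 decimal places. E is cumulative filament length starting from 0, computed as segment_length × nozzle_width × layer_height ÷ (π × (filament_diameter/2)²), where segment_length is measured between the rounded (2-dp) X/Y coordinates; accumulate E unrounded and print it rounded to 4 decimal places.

At z = 1.68 mm: the cube is present — its section is the full 25×10.5 rectangle; the r=7 cylinder at (3.5, 5.5) gives a regular 12-gon of circumradius 7 (constant along its height); the cylinder at (5.5, -1) is not intersected at this z (z outside [13, 24]); Merging all regions: the regions partially overlap (shared area 100.56 mm²), so overlapping operands fuse into one piece — 1 connected region; the cylinder at (7, 10) is not intersected at this z (z outside [17, 39.5]); Combining (union): only that combined region is present, so the union is just that shape — 1 connected region. The outline is a single polygon with 13 vertices. Extrusion per mm of travel: 0.8 × 0.12 / (π × 0.875²) = 0.039912. Accumulating E over each segment gives final E = 3.0396.

G0 X-3.50 Y5.50 Z1.68
G1 X-2.56 Y2.00 E0.1446
G1 X0.00 Y-0.56 E0.2891
G1 X3.50 Y-1.50 E0.4338
G1 X7.00 Y-0.56 E0.5784
G1 X7.56 Y0.00 E0.6100
G1 X25.00 Y0.00 E1.3061
G1 X25.00 Y10.50 E1.7252
G1 X8.06 Y10.50 E2.4013
G1 X7.00 Y11.56 E2.4611
G1 X3.50 Y12.50 E2.6058
G1 X0.00 Y11.56 E2.7504
G1 X-2.56 Y9.00 E2.8949
G1 X-3.50 Y5.50 E3.0396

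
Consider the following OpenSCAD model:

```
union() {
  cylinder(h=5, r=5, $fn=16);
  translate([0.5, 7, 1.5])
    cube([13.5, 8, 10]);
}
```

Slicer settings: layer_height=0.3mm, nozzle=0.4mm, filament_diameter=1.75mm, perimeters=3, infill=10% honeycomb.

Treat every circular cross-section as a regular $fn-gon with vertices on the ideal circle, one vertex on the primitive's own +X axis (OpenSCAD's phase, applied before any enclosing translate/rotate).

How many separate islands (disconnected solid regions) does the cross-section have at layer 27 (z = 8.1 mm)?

1

At z = 8.1 mm: the cylinder is absent (z outside [0, 5]); the 13.5×8 cube at (0.5, 7) contributes its full rectangle; Merging all regions: only the 13.5×8 cube at (0.5, 7) is present, so the union is just that shape — 1 connected region. Overall, the cross-section is a single solid region. Island count = 1.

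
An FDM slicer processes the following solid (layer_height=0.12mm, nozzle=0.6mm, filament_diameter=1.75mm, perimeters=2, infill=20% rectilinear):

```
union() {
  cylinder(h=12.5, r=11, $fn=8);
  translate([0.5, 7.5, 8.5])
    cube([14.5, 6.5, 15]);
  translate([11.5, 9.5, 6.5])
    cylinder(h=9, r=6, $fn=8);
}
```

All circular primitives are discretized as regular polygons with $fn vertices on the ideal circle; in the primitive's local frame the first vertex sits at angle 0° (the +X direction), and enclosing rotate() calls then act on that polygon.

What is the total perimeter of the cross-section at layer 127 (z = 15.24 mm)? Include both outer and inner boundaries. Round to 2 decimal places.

49.02 mm

At z = 15.24 mm: the cylinder is not intersected at this z (z outside [0, 12.5]); the 14.5×6.5 cube at (0.5, 7.5) contributes its full rectangle (perimeter 42.00 mm); the cylinder at (11.5, 9.5): section is a regular 8-gon, circumradius r=6 (perimeter = 2·8·6.000·sin(180°/8) = 36.74 mm); Merging all regions: the regions partially overlap (shared area 56.66 mm²), so the edge portions inside another operand are dropped and the merged outline is re-measured after clipping — boundary = 49.02 mm. Overall, the cross-section is a single solid region. Total boundary length (outer) = 49.02 mm.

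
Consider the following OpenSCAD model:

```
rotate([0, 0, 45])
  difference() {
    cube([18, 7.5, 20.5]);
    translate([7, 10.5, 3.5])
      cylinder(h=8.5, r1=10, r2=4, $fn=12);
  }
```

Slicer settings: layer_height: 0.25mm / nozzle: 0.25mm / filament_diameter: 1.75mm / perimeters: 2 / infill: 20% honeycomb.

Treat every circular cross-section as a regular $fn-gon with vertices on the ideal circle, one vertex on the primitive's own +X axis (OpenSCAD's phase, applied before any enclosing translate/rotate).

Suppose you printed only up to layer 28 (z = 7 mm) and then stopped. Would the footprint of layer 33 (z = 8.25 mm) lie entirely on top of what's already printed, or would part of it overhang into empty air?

part overhangs

Compare the two slices. At z = 7: the cube (footprint 18×7.5) is included at this height (area 135.00 mm²); the cone at (7, 10.5) contributes a regular 12-gon of circumradius 7.529 (interpolated between r1=10 and r2=4 at t=0.412) (area = (12/2)·7.529²·sin(360°/12) = 170.08 mm²); After the difference (first − rest): starting from the 18×7.5 cube (135.00 mm²), the cone at (7, 10.5) partially overlaps it — only the 42.27 mm² overlap (of its 170.08 mm²) is removed, clipping the outline — area = 92.73 mm²; (whole slice rotated 45° about Z — lengths, areas and connectivity unchanged). At z = 8.25: the cube (footprint 18×7.5) is included at this height (area 135.00 mm²); the cone at (7, 10.5) (r1=10→r2=4) has section circumradius 6.647 here — a regular 12-gon (area = (12/2)·6.647²·sin(360°/12) = 132.55 mm²); Taking the first minus the rest: starting from the 18×7.5 cube (135.00 mm²), the cone at (7, 10.5) partially overlaps it — only the 28.80 mm² overlap (of its 132.55 mm²) is removed, clipping the outline — area = 106.20 mm²; (whole slice rotated 45° about Z — lengths, areas and connectivity unchanged). Checking containment: at z = 8.25 the cross-section extends beyond the z = 7 cross-section by about 13.47 mm².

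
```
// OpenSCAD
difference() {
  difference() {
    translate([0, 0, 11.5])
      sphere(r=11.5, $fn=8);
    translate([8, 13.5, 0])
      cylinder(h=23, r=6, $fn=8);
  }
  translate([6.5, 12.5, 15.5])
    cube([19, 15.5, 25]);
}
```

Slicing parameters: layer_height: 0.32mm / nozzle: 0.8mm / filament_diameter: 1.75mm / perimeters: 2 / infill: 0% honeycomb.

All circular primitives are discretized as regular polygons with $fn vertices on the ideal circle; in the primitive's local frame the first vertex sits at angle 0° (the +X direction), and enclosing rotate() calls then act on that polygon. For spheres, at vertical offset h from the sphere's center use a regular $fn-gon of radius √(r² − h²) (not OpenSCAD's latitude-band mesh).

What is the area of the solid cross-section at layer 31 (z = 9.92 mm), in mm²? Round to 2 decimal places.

At z = 9.92 mm: the r=11.5 sphere slices to a regular 8-gon of circumradius 11.391 (√(r²−h²) with h=1.58 from center) (area = (8/2)·11.391²·sin(360°/8) = 367.00 mm²); the r=6 cylinder at (8, 13.5) gives a regular 8-gon of circumradius 6 (constant along its height) (area = (8/2)·6.000²·sin(360°/8) = 101.82 mm²); After the difference (first − rest): starting from the r=11.5 sphere (367.00 mm²), the r=6 cylinder at (8, 13.5) partially overlaps it — only the 2.61 mm² overlap (of its 101.82 mm²) is removed, clipping the outline — area = 364.39 mm²; the cube at (6.5, 12.5) does not reach this height (z outside [15.5, 40.5]); After the difference (first − rest): none of the subtracted shapes is present at this height, so the result so far is unchanged — area = 364.39 mm². Overall, the cross-section is a single solid region. Net area = 364.39 mm².

364.39 mm²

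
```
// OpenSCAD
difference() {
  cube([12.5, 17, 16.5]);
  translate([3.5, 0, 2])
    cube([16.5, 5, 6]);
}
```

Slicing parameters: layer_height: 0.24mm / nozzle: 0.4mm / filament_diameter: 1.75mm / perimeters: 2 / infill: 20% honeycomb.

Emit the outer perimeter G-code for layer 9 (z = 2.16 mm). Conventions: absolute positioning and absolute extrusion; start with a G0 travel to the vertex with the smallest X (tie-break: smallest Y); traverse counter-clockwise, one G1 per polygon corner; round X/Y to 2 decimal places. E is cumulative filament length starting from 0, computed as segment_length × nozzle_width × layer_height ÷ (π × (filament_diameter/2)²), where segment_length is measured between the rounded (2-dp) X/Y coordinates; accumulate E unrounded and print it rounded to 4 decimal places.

G0 X0.00 Y0.00 Z2.16
G1 X3.50 Y0.00 E0.1397
G1 X3.50 Y5.00 E0.3393
G1 X12.50 Y5.00 E0.6985
G1 X12.50 Y17.00 E1.1774
G1 X0.00 Y17.00 E1.6763
G1 X0.00 Y0.00 E2.3548

At z = 2.16 mm: the cube (footprint 12.5×17) is included at this height; the 16.5×5 cube at (3.5, 0) contributes its full rectangle; Subtracting the remaining from the first: starting from the 12.5×17 cube, the 16.5×5 cube at (3.5, 0) partially overlaps it — only the 45.00 mm² overlap (of its 82.50 mm²) is removed, clipping the outline — 1 connected region. The outline is a single polygon with 6 vertices. Extrusion per mm of travel: 0.4 × 0.24 / (π × 0.875²) = 0.039912. Accumulating E over each segment gives final E = 2.3548.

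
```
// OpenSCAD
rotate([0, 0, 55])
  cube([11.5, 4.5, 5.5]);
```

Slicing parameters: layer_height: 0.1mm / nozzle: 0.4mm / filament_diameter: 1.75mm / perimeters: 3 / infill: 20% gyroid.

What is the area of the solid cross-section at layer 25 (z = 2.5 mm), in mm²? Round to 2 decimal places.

51.75 mm²

At z = 2.5 mm: the cube is present — its section is the full 11.5×4.5 rectangle (area 51.75 mm²); (rotated 55° about Z; rotation is an isometry so areas/perimeters/island counts are preserved). Overall, the cross-section is a single solid region. Net area = 51.75 mm².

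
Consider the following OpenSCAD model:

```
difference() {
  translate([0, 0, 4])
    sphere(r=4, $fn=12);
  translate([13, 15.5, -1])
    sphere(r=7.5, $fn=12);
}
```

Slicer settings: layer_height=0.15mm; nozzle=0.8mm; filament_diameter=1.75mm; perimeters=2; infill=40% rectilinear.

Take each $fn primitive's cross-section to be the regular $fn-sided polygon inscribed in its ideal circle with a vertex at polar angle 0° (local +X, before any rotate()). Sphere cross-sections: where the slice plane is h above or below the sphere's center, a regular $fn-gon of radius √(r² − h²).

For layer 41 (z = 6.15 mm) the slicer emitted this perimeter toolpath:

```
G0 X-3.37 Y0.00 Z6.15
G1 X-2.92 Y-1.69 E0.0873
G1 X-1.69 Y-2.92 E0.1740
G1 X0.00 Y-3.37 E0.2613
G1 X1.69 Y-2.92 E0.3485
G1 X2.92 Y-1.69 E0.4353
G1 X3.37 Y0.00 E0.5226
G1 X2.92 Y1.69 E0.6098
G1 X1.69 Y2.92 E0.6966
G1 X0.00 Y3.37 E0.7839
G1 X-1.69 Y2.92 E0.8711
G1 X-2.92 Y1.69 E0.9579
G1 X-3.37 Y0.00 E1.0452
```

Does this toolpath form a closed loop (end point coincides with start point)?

yes

Start point (G0): (-3.37, 0.00). End point (last G1): the path returns to the start — closed.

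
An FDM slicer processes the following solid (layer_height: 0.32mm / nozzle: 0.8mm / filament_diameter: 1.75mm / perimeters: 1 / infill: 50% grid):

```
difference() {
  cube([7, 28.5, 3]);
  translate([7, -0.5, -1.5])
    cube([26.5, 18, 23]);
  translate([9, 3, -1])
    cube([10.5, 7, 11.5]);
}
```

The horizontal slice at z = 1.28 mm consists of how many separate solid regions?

At z = 1.28 mm: the 7×28.5 cube contributes its full rectangle; the cube at (7, -0.5) is present — its section is the full 26.5×18 rectangle; the cube at (9, 3) (footprint 10.5×7) is included at this height; Subtracting the remaining from the first: starting from the 7×28.5 cube, the 26.5×18 cube at (7, -0.5) misses the remaining region (no effect); the 10.5×7 cube at (9, 3) misses the remaining region (no effect) — 1 connected region. The result has 1 disconnected region.

1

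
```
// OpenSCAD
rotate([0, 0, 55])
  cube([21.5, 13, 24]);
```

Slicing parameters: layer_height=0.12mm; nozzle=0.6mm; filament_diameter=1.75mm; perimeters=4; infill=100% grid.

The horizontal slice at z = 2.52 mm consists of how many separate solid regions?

At z = 2.52 mm: the cube (footprint 21.5×13) is included at this height; (rotated 55° about Z; rotation is an isometry so areas/perimeters/island counts are preserved). The result has 1 disconnected region.

1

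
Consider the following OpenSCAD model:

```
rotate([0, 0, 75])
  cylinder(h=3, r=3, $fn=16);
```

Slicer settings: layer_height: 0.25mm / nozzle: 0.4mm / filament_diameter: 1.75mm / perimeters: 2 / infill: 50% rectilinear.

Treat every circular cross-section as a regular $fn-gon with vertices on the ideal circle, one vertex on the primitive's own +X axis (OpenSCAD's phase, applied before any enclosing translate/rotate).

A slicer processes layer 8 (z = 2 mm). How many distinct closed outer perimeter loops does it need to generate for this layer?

1

At z = 2 mm: the cylinder: section is a regular 16-gon, circumradius r=3; (whole slice rotated 75° about Z — lengths, areas and connectivity unchanged). The result has 1 disconnected region.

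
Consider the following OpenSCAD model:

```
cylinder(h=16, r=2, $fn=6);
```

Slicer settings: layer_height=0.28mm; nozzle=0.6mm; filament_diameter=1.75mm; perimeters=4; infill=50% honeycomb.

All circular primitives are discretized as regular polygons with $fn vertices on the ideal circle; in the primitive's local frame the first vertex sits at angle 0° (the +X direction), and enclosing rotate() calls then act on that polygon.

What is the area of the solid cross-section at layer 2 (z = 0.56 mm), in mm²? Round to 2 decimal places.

At z = 0.56 mm: the r=2 cylinder gives a regular 6-gon of circumradius 2 (constant along its height) (area = (6/2)·2.000²·sin(360°/6) = 10.39 mm²). Overall, the cross-section is a single solid region. Net area = 10.39 mm².

10.39 mm²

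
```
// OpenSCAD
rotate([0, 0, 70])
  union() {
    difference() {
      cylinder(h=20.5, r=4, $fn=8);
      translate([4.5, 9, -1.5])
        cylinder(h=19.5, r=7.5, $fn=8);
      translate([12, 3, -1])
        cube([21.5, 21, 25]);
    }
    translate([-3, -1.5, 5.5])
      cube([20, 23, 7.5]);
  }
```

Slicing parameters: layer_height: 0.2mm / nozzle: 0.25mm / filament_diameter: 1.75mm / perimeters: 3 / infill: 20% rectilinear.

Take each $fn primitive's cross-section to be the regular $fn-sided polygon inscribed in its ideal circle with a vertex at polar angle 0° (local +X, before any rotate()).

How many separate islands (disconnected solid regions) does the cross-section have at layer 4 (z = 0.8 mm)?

At z = 0.8 mm: the cylinder: section is a regular 8-gon, circumradius r=4; the r=7.5 cylinder at (4.5, 9) contributes a regular 8-gon of circumradius 7.5; the 21.5×21 cube at (12, 3) contributes its full rectangle; Taking the first minus the rest: starting from the r=4 cylinder, the r=7.5 cylinder at (4.5, 9) partially overlaps it — only the 2.14 mm² overlap (of its 159.10 mm²) is removed, clipping the outline; the 21.5×21 cube at (12, 3) misses the remaining region (no effect) — 1 connected region; the cube at (-3, -1.5) does not reach this height (z outside [5.5, 13]); Combining (union): only that combined region is present, so the union is just that shape — 1 connected region; (whole slice rotated 70° about Z — lengths, areas and connectivity unchanged). Overall, the cross-section is a single solid region. Island count = 1.

1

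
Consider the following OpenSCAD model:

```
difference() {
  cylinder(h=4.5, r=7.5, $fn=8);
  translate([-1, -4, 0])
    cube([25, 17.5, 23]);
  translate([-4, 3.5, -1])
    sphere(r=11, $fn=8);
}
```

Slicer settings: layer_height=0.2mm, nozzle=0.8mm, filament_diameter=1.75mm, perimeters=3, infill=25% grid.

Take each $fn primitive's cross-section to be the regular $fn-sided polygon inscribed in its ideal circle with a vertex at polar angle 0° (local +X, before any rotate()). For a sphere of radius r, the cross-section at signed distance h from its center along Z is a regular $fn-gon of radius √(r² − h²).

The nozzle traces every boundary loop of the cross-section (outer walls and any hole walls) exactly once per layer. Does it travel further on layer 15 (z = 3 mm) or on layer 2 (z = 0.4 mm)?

layer 15 (z = 3 mm)

Layer 15 (z = 3): the r=7.5 cylinder gives a regular 8-gon of circumradius 7.5 (constant along its height) (perimeter = 2·8·7.500·sin(180°/8) = 45.92 mm); the 25×17.5 cube at (-1, -4) contributes its full rectangle (perimeter 85.00 mm); the r=11 sphere at (-4, 3.5) slices to a regular 8-gon of circumradius 10.247 (√(r²−h²) with h=4 from center) (perimeter = 2·8·10.247·sin(180°/8) = 62.74 mm); Taking the first minus the rest: starting from the r=7.5 cylinder, the 25×17.5 cube at (-1, -4) partially overlaps it — only the 77.75 mm² overlap (of its 437.50 mm²) is removed, clipping the outline; the r=11 sphere at (-4, 3.5) partially overlaps it — only the 66.19 mm² overlap (of its 296.98 mm²) is removed, clipping the outline — boundary = 19.51 mm. So its perimeter = 19.51 mm. Layer 2 (z = 0.4): the r=7.5 cylinder gives a regular 8-gon of circumradius 7.5 (constant along its height) (perimeter = 2·8·7.500·sin(180°/8) = 45.92 mm); the 25×17.5 cube at (-1, -4) contributes its full rectangle (perimeter 85.00 mm); the r=11 sphere at (-4, 3.5) contributes a regular 8-gon of circumradius √(11²−1.4²) = 10.911 (perimeter = 2·8·10.911·sin(180°/8) = 66.80 mm); Subtracting the remaining from the first: starting from the r=7.5 cylinder, the 25×17.5 cube at (-1, -4) partially overlaps it — only the 77.75 mm² overlap (of its 437.50 mm²) is removed, clipping the outline; the r=11 sphere at (-4, 3.5) partially overlaps it — only the 70.08 mm² overlap (of its 336.70 mm²) is removed, clipping the outline — boundary = 18.01 mm. So its perimeter = 18.01 mm. Layer 15 is larger (19.51 vs 18.01 mm).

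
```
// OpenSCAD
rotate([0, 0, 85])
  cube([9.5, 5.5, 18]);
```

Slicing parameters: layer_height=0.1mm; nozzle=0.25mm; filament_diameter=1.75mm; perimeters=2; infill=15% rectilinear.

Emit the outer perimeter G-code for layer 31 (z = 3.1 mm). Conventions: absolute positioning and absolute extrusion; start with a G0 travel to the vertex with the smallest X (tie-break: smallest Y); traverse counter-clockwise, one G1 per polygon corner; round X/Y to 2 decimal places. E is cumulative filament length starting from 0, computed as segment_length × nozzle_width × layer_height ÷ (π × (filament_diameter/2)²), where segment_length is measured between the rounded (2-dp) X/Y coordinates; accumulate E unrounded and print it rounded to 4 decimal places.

At z = 3.1 mm: the cube (footprint 9.5×5.5) is included at this height; (whole slice rotated 85° about Z — lengths, areas and connectivity unchanged). The outline is a single polygon with 4 vertices. Extrusion per mm of travel: 0.25 × 0.1 / (π × 0.875²) = 0.010394. Accumulating E over each segment gives final E = 0.3118.

G0 X-5.48 Y0.48 Z3.10
G1 X0.00 Y0.00 E0.0572
G1 X0.83 Y9.46 E0.1559
G1 X-4.65 Y9.94 E0.2131
G1 X-5.48 Y0.48 E0.3118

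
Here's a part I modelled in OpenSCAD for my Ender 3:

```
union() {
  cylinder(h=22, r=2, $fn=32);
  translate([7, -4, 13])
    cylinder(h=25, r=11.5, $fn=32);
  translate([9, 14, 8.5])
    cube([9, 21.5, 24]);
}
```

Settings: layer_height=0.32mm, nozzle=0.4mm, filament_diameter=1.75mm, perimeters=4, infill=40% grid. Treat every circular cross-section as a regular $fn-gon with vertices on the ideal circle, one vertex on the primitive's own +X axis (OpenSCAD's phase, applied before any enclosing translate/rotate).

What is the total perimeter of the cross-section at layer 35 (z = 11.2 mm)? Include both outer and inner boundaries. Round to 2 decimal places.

At z = 11.2 mm: the r=2 cylinder contributes a regular 32-gon of circumradius 2 (perimeter = 2·32·2.000·sin(180°/32) = 12.55 mm); the cylinder at (7, -4) does not reach this height (z outside [13, 38]); the cube at (9, 14) is present — its section is the full 9×21.5 rectangle (perimeter 61.00 mm); Combining (union): the 2 present regions are separate (no shared area or edge), so areas and boundary lengths simply add and each stays a separate island — boundary = 73.55 mm. Overall, the cross-section has 2 separate islands. Total boundary length (outer) = 73.55 mm.

73.55 mm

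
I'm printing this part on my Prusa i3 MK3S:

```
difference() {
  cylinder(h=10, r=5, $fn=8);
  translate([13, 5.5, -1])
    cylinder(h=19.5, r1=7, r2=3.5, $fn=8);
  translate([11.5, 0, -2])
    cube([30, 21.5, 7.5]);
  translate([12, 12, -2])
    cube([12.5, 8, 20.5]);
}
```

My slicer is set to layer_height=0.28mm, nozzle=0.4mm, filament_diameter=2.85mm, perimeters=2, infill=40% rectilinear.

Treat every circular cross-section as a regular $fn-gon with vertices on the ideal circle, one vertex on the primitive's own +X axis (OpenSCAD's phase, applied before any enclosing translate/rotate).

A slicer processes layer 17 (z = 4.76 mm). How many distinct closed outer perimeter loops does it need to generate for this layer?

At z = 4.76 mm: the r=5 cylinder gives a regular 8-gon of circumradius 5 (constant along its height); the cone at (13, 5.5) (r1=7→r2=3.5) has section circumradius 5.966 here — a regular 8-gon; the cube at (11.5, 0) (footprint 30×21.5) is included at this height; the 12.5×8 cube at (12, 12) contributes its full rectangle; Taking the first minus the rest: starting from the r=5 cylinder, the cone at (13, 5.5) misses the remaining region (no effect); the 30×21.5 cube at (11.5, 0) misses the remaining region (no effect); the 12.5×8 cube at (12, 12) misses the remaining region (no effect) — 1 connected region. The result has 1 disconnected region.

1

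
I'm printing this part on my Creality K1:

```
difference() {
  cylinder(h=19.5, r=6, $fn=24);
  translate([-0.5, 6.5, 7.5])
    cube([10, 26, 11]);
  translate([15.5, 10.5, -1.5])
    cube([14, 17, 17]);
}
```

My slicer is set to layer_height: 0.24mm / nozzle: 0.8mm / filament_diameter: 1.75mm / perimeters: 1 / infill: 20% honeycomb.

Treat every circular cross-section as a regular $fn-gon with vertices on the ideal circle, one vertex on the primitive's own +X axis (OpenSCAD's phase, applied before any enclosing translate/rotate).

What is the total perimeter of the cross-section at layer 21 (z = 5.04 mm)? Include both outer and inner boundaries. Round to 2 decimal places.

At z = 5.04 mm: the r=6 cylinder gives a regular 24-gon of circumradius 6 (constant along its height) (perimeter = 2·24·6.000·sin(180°/24) = 37.59 mm); the cube at (-0.5, 6.5) does not reach this height (z outside [7.5, 18.5]); the cube at (15.5, 10.5) is present — its section is the full 14×17 rectangle (perimeter 62.00 mm); Taking the first minus the rest: starting from the r=6 cylinder, the 14×17 cube at (15.5, 10.5) misses the remaining region (no effect) — boundary = 37.59 mm. Overall, the cross-section is a single solid region. Total boundary length (outer) = 37.59 mm.

37.59 mm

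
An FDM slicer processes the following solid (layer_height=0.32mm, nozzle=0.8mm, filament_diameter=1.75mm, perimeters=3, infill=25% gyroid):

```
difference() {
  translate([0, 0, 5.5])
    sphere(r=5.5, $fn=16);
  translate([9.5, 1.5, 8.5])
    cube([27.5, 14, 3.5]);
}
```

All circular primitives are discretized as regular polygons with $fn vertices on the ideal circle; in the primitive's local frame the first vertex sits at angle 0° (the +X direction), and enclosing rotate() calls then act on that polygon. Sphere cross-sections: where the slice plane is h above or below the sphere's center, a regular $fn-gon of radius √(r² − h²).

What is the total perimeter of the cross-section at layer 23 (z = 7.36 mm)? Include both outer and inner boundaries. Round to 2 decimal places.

At z = 7.36 mm: the sphere: section is a regular 16-gon, circumradius = √(r²−h²) = √(5.5²−1.86²) = 5.176 (perimeter = 2·16·5.176·sin(180°/16) = 32.31 mm); the cube at (9.5, 1.5) does not reach this height (z outside [8.5, 12]); Subtracting the remaining from the first: none of the subtracted shapes is present at this height, so the r=5.5 sphere is unchanged — boundary = 32.31 mm. Overall, the cross-section is a single solid region. Total boundary length (outer) = 32.31 mm.

32.31 mm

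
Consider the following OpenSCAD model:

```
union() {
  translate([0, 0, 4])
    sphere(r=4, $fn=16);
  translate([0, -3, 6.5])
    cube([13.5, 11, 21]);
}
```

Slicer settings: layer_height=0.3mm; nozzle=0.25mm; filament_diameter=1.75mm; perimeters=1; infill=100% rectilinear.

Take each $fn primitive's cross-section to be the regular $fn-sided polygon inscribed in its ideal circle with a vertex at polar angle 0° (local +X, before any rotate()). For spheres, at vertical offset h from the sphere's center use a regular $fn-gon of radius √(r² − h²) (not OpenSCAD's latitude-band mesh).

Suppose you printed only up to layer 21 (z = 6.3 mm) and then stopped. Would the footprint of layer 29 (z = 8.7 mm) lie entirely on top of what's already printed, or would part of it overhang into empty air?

part overhangs

Compare the two slices. At z = 6.3: the r=4 sphere slices to a regular 16-gon of circumradius 3.273 (√(r²−h²) with h=2.3 from center) (area = (16/2)·3.273²·sin(360°/16) = 32.79 mm²); the cube at (0, -3) does not reach this height (z outside [6.5, 27.5]); Merging all regions: only the r=4 sphere is present, so the union is just that shape — area = 32.79 mm². At z = 8.7: the sphere is absent (|z−center|=4.700 > r=4); the cube at (0, -3) is present — its section is the full 13.5×11 rectangle (area 148.50 mm²); Merging all regions: only the 13.5×11 cube at (0, -3) is present, so the union is just that shape — area = 148.50 mm². Checking containment: at z = 8.7 the cross-section extends beyond the z = 6.3 cross-section by about 132.29 mm².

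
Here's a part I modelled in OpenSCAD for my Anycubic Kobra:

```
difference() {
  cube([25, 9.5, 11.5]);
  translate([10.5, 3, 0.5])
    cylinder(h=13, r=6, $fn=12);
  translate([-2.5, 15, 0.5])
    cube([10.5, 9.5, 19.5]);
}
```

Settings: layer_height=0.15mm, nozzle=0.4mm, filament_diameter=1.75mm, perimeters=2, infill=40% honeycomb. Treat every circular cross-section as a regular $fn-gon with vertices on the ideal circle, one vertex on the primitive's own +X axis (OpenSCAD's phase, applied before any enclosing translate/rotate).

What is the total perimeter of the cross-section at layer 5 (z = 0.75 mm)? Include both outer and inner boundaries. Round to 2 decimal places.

At z = 0.75 mm: the 25×9.5 cube contributes its full rectangle (perimeter 69.00 mm); the r=6 cylinder at (10.5, 3) gives a regular 12-gon of circumradius 6 (constant along its height) (perimeter = 2·12·6.000·sin(180°/12) = 37.27 mm); the 10.5×9.5 cube at (-2.5, 15) contributes its full rectangle (perimeter 40.00 mm); Taking the first minus the rest: starting from the 25×9.5 cube, the r=6 cylinder at (10.5, 3) partially overlaps it — only the 87.59 mm² overlap (of its 108.00 mm²) is removed, clipping the outline; the 10.5×9.5 cube at (-2.5, 15) misses the remaining region (no effect) — boundary = 83.45 mm. Overall, the cross-section is a single solid region. Total boundary length (outer) = 83.45 mm.

83.45 mm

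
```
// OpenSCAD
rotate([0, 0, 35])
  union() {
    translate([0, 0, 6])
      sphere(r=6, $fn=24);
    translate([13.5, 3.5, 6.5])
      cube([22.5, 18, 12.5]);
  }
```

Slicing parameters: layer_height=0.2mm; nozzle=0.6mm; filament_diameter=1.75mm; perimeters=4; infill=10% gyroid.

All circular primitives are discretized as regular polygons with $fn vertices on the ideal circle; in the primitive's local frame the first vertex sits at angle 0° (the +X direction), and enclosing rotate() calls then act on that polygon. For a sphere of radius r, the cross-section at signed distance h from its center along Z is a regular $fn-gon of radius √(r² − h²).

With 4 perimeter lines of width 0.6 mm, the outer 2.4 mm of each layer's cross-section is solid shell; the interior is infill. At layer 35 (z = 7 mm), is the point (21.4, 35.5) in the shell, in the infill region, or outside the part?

At z = 7 mm: the r=6 sphere contributes a regular 24-gon of circumradius √(6²−1²) = 5.916; the cube at (13.5, 3.5) is present — its section is the full 22.5×18 rectangle; Combining (union): the 2 present regions are separate (no shared area or edge), so areas and boundary lengths simply add and each stays a separate island — 2 connected regions; (rotated 35° about Z; rotation is an isometry so areas/perimeters/island counts are preserved). Overall, the cross-section has 2 separate islands. Undo the 35° rotation: the query point maps to (37.892, 16.805) in the un-rotated model frame. The nearest boundary edge runs (36.00, 21.50)→(36.00, 3.50); distance from the point to it = 1.89 mm. The point is not inside any of the regions above, so it lies outside the cross-section (1.89 mm from the nearest boundary).

outside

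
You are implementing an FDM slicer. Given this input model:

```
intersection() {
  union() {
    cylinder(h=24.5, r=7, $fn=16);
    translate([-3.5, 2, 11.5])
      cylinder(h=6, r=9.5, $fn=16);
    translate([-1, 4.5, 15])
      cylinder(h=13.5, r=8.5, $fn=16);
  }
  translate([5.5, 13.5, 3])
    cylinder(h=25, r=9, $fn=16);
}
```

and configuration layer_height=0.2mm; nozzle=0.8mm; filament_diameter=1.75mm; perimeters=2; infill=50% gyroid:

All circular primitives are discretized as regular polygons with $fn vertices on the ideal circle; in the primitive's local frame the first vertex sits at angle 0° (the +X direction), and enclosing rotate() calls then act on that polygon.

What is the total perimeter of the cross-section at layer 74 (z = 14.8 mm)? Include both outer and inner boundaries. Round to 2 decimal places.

23.78 mm

At z = 14.8 mm: the r=7 cylinder contributes a regular 16-gon of circumradius 7 (perimeter = 2·16·7.000·sin(180°/16) = 43.70 mm); the r=9.5 cylinder at (-3.5, 2) contributes a regular 16-gon of circumradius 9.5 (perimeter = 2·16·9.500·sin(180°/16) = 59.31 mm); the cylinder at (-1, 4.5) is absent (z outside [15, 28.5]); Combining (union): the regions partially overlap (shared area 135.11 mm²), so the edge portions inside another operand are dropped and the merged outline is re-measured after clipping — boundary = 61.25 mm; the r=9 cylinder at (5.5, 13.5) gives a regular 16-gon of circumradius 9 (constant along its height) (perimeter = 2·16·9.000·sin(180°/16) = 56.19 mm); After intersecting: the r=9 cylinder at (5.5, 13.5) partially overlaps the result so far; clipping to the common part keeps 27.35 mm² — boundary = 23.78 mm. Overall, the cross-section is a single solid region. Total boundary length (outer) = 23.78 mm.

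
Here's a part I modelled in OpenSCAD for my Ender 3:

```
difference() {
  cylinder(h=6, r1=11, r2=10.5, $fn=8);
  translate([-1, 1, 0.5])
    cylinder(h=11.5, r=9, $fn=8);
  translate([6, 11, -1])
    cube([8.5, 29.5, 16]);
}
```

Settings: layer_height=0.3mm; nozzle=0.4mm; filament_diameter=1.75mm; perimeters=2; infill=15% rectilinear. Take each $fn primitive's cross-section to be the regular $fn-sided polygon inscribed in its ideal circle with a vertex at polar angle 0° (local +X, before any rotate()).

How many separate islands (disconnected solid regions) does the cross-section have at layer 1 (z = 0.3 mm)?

At z = 0.3 mm: the cone contributes a regular 8-gon of circumradius 10.975 (interpolated between r1=11 and r2=10.5 at t=0.050); the cylinder at (-1, 1) is not intersected at this z (z outside [0.5, 12]); the cube at (6, 11) (footprint 8.5×29.5) is included at this height; After the difference (first − rest): starting from the cone, the 8.5×29.5 cube at (6, 11) misses the remaining region (no effect) — 1 connected region. Overall, the cross-section is a single solid region. Island count = 1.

1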